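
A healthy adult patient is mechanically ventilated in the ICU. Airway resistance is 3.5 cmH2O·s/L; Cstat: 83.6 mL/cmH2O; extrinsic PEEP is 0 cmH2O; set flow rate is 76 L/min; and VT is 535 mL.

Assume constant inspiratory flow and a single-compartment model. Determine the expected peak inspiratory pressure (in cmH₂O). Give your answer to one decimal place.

Flow: 76 L/min ÷ 60 = 1.2667 L/s.
Equation of motion (constant flow): PIP = Vt/C + R·V̇ + PEEP.
PIP = 535/83.6 + 3.5×1.2667 + 0 = 6.4 + 4.433 + 0 = 10.833 cmH2O.

10.8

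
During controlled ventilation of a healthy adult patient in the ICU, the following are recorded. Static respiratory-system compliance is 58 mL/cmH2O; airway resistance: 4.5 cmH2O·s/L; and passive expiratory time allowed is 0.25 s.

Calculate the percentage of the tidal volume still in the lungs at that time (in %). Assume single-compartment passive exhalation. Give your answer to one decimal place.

38.4

τ = R × C = 4.5 × 58 mL/cmH2O = 4.5 × 0.058 L/cmH2O = 0.261 s.
Passive exhalation: V(t)/V₀ = e^(−t/τ) = e^(−0.25/0.261) = 0.3837.
Fraction remaining = 0.3837 → 38.37%.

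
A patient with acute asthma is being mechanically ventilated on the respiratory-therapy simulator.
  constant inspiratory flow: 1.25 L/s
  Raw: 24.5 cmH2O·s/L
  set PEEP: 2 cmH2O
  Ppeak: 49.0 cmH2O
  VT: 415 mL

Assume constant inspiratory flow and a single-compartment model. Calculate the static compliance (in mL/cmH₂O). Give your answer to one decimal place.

25.3

Equation of motion (constant flow): PIP = Vt/C + R·V̇ + PEEP.
Vt/C = PIP − R·V̇ − PEEP = 49.0 − 24.5×1.25 − 2 = 49.0 − 30.625 − 2 = 16.375 cmH2O.
C = Vt / 16.375 = 415 / 16.375 = 25.344 mL/cmH2O.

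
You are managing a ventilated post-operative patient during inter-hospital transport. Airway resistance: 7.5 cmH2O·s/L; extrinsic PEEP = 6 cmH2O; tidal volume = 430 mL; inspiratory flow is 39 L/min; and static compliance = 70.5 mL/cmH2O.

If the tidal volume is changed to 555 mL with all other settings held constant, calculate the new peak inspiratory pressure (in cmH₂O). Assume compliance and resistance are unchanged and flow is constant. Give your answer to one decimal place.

18.7

Flow: 39 L/min ÷ 60 = 0.65 L/s.
PIP = Vt/C + R·V̇ + PEEP (constant-flow equation of motion).
Only the elastic term changes: ΔPIP = ΔVt / C = (555 − 430) / 70.5 = 1.773 cmH2O.
Original PIP = 430/70.5 + 7.5×0.65 + 6 = 16.974 cmH2O; new PIP = 16.974 + (1.773) = 18.747 cmH2O.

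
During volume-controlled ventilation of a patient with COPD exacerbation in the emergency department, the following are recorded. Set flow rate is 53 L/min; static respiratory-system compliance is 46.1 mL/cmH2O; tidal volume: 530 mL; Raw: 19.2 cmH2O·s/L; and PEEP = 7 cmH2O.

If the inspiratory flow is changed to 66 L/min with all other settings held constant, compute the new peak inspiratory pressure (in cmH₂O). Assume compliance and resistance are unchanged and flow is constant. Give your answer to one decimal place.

Flow: 53 L/min ÷ 60 = 0.8833 L/s.
New flow: 66 L/min ÷ 60 = 1.1 L/s.
PIP = Vt/C + R·V̇ + PEEP (constant-flow equation of motion).
Only the resistive term changes: ΔPIP = R × ΔV̇ = 19.2 × (1.1 − 0.8833) = 19.2 × 0.2167 = 4.161 cmH2O.
Original PIP = 530/46.1 + 19.2×0.8833 + 7 = 35.456 cmH2O; new PIP = 35.456 + (4.161) = 39.617 cmH2O.

39.6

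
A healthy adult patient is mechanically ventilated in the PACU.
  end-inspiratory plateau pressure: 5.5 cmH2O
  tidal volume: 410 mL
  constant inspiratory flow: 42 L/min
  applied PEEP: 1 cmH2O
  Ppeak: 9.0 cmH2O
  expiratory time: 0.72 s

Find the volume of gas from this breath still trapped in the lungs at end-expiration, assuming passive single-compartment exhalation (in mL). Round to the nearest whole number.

84

Flow: 42 L/min ÷ 60 = 0.7 L/s.
R = (PIP − Pplat)/V̇ = (9.0 − 5.5) / 0.7 = 3.5/0.7 = 5.0 cmH2O·s/L.
C = Vt/(Pplat − PEEP) = 410.0 / (5.5 − 1) = 410.0/4.5 = 91.111 mL/cmH2O.
τ = R × C = 5.0 × 0.09111 L/cmH2O = 0.4556 s.
Fraction remaining = e^(−Te/τ) = e^(−0.72/0.4556) = 0.2059.
Trapped volume = 410.0 × 0.2059 = 84.419 mL.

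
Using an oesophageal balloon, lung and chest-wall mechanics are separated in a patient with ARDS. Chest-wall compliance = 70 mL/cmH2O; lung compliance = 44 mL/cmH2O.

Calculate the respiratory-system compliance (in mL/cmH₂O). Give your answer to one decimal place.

27.0

Lung and chest wall are elastances in series: 1/Crs = 1/CL + 1/Ccw.
1/Crs = 1/44 + 1/70 = 0.03701.
Crs = 27.02 mL/cmH2O.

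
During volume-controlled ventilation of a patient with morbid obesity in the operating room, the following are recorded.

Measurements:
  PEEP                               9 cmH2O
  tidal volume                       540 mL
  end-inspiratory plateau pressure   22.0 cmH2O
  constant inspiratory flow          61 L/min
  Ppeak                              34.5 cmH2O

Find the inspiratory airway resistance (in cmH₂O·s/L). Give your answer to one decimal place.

12.3

Flow: 61 L/min ÷ 60 = 1.0167 L/s.
Raw = (PIP − Pplat) / flow = (34.5 − 22.0) / 1.0167 = 12.5 / 1.0167 = 12.295 cmH2O·s/L.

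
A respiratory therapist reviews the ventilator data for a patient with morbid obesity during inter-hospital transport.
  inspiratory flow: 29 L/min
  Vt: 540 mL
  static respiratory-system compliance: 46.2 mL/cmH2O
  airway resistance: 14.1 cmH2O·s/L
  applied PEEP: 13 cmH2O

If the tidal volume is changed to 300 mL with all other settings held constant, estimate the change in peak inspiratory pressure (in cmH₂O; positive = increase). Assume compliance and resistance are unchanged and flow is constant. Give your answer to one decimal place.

PIP = Vt/C + R·V̇ + PEEP (constant-flow equation of motion).
Only the elastic term changes: ΔPIP = ΔVt / C = (300 − 540) / 46.2 = -5.195 cmH2O.

-5.2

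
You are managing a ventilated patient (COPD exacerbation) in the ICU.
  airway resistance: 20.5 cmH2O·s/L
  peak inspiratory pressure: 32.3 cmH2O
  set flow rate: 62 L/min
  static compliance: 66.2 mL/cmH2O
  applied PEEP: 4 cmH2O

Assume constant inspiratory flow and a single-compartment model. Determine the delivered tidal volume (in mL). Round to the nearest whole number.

471

Flow: 62 L/min ÷ 60 = 1.0333 L/s.
Equation of motion (constant flow): PIP = Vt/C + R·V̇ + PEEP.
Vt/C = PIP − R·V̇ − PEEP = 32.3 − 21.183 − 4 = 7.117 cmH2O.
Vt = C × 7.117 = 66.2 × 7.117 = 471.15 mL.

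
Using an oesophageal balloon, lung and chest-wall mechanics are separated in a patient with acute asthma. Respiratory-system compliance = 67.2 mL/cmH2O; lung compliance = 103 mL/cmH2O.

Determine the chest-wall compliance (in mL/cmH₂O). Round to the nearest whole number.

193

1/Ccw = 1/Crs − 1/CL.
1/Ccw = 1/67.2 − 1/103 = 0.005172.
Ccw = 193.35 mL/cmH2O.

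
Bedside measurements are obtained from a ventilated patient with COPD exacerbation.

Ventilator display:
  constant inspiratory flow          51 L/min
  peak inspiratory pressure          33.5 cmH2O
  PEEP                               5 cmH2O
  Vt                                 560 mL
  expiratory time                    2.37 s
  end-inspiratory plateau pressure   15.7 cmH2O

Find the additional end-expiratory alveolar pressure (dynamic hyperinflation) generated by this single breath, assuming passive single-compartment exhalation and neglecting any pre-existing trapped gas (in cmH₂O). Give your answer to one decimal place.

Flow: 51 L/min ÷ 60 = 0.85 L/s.
R = (PIP − Pplat)/V̇ = (33.5 − 15.7) / 0.85 = 17.8/0.85 = 20.941 cmH2O·s/L.
C = Vt/(Pplat − PEEP) = 560.0 / (15.7 − 5) = 560.0/10.7 = 52.336 mL/cmH2O.
τ = R × C = 20.941 × 0.05234 L/cmH2O = 1.096 s.
Fraction remaining = e^(−Te/τ) = e^(−2.37/1.096) = 0.115; trapped volume = 560.0 × 0.115 = 64.4 mL.
Additional alveolar pressure from trapping ≈ V_trapped / C = 64.4 / 52.336 = 1.231 cmH2O.

1.2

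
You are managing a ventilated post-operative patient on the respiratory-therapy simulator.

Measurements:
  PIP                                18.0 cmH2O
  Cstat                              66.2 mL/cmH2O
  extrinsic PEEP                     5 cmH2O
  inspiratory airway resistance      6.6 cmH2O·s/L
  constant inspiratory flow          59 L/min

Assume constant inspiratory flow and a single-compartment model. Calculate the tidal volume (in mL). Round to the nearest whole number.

431

Flow: 59 L/min ÷ 60 = 0.9833 L/s.
Equation of motion (constant flow): PIP = Vt/C + R·V̇ + PEEP.
Vt/C = PIP − R·V̇ − PEEP = 18.0 − 6.49 − 5 = 6.51 cmH2O.
Vt = C × 6.51 = 66.2 × 6.51 = 430.96 mL.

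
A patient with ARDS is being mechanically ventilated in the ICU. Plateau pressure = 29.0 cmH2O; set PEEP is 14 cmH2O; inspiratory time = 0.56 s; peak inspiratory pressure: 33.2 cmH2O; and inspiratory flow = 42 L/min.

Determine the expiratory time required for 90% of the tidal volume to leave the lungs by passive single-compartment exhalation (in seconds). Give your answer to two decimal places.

Flow: 42 L/min ÷ 60 = 0.7 L/s.
Vt = flow × Ti = 0.7 L/s × 0.56 s × 1000 mL/L = 392.0 mL.
R = (PIP − Pplat)/V̇ = (33.2 − 29.0) / 0.7 = 4.2/0.7 = 6.0 cmH2O·s/L.
C = Vt/(Pplat − PEEP) = 392.0 / (29.0 − 14) = 392.0/15.0 = 26.133 mL/cmH2O.
τ = R × C = 6.0 × 0.02613 L/cmH2O = 0.1568 s.
t = −τ·ln(1 − 0.90) = −0.1568·ln(0.1) = 0.361 s.

0.36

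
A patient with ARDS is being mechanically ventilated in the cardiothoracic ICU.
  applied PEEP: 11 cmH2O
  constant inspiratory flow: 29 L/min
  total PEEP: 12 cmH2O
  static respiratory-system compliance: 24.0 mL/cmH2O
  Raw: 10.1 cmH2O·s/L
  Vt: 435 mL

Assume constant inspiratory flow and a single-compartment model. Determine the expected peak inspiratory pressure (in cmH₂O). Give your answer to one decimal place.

35.0

Flow: 29 L/min ÷ 60 = 0.4833 L/s.
Total PEEP = 12 cmH2O (set 11 + intrinsic 1); this is the baseline alveolar pressure.
Equation of motion (constant flow): PIP = Vt/C + R·V̇ + PEEP.
PIP = 435/24.0 + 10.1×0.4833 + 12 = 18.125 + 4.881 + 12 = 35.006 cmH2O.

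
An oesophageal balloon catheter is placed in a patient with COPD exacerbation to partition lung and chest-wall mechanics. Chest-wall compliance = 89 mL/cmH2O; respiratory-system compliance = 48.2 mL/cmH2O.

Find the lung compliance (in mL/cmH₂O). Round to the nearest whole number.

105

1/CL = 1/Crs − 1/Ccw.
1/CL = 1/48.2 − 1/89 = 0.009511.
CL = 105.14 mL/cmH2O.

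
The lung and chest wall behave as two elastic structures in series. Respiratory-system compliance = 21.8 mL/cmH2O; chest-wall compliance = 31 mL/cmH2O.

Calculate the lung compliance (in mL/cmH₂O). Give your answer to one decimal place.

1/CL = 1/Crs − 1/Ccw.
1/CL = 1/21.8 − 1/31 = 0.01361.
CL = 73.475 mL/cmH2O.

73.5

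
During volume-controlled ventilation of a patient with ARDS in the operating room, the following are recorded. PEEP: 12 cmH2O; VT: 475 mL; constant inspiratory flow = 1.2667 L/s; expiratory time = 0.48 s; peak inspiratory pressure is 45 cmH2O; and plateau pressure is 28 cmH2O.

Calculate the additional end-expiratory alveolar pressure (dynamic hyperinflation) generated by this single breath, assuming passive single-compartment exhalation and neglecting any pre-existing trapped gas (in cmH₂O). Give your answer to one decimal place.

R = (PIP − Pplat)/V̇ = (45 − 28) / 1.2667 = 17.0/1.2667 = 13.421 cmH2O·s/L.
C = Vt/(Pplat − PEEP) = 475.0 / (28 − 12) = 475.0/16.0 = 29.688 mL/cmH2O.
τ = R × C = 13.421 × 0.02969 L/cmH2O = 0.3985 s.
Fraction remaining = e^(−Te/τ) = e^(−0.48/0.3985) = 0.2998; trapped volume = 475.0 × 0.2998 = 142.41 mL.
Additional alveolar pressure from trapping ≈ V_trapped / C = 142.41 / 29.688 = 4.797 cmH2O.

4.8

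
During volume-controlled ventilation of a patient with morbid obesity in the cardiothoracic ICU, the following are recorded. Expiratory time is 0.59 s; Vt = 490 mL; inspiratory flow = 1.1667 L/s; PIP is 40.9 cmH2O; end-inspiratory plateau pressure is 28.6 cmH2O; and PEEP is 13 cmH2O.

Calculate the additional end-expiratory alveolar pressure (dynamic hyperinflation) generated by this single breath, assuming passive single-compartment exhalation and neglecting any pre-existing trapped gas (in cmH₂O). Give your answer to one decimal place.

2.6

R = (PIP − Pplat)/V̇ = (40.9 − 28.6) / 1.1667 = 12.3/1.1667 = 10.543 cmH2O·s/L.
C = Vt/(Pplat − PEEP) = 490.0 / (28.6 − 13) = 490.0/15.6 = 31.41 mL/cmH2O.
τ = R × C = 10.543 × 0.03141 L/cmH2O = 0.3312 s.
Fraction remaining = e^(−Te/τ) = e^(−0.59/0.3312) = 0.1684; trapped volume = 490.0 × 0.1684 = 82.516 mL.
Additional alveolar pressure from trapping ≈ V_trapped / C = 82.516 / 31.41 = 2.627 cmH2O.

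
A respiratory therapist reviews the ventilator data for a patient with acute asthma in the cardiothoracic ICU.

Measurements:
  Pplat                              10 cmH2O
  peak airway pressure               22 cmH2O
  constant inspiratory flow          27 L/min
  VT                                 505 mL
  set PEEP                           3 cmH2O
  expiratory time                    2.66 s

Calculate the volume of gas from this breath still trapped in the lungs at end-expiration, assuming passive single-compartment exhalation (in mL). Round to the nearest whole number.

Flow: 27 L/min ÷ 60 = 0.45 L/s.
R = (PIP − Pplat)/V̇ = (22 − 10) / 0.45 = 12.0/0.45 = 26.667 cmH2O·s/L.
C = Vt/(Pplat − PEEP) = 505.0 / (10 − 3) = 505.0/7.0 = 72.143 mL/cmH2O.
τ = R × C = 26.667 × 0.07214 L/cmH2O = 1.924 s.
Fraction remaining = e^(−Te/τ) = e^(−2.66/1.924) = 0.2509.
Trapped volume = 505.0 × 0.2509 = 126.7 mL.

127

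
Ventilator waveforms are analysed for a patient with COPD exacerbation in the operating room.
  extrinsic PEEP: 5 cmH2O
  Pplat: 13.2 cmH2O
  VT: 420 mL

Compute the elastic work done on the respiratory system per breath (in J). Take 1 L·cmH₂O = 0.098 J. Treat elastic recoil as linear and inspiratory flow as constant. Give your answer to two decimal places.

0.17

Elastic work ≈ ½ × (Pplat − PEEP) × Vt = 0.5 × (13.2 − 5) × 0.420 L = 0.5 × 8.2 × 0.420 = 1.722 L·cmH2O.
× 0.098 J/(L·cmH2O) → 0.1688 J.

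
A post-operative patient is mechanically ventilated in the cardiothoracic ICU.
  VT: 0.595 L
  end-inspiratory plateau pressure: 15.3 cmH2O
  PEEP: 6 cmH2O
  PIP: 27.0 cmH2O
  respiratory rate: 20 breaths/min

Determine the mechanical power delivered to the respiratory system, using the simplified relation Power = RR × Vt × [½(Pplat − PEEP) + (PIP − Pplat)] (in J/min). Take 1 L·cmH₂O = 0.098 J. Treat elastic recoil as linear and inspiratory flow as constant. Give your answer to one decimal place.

Per-breath work = Vt × [½(Pplat−PEEP) + (PIP−Pplat)] = 0.595 × [0.5×9.3 + 11.7] = 0.595 × 16.35 = 9.728 L·cmH2O.
Power = 20 × 9.728 = 194.56 L·cmH2O/min.
× 0.098 J/(L·cmH2O) → 19.067 J/min.

19.1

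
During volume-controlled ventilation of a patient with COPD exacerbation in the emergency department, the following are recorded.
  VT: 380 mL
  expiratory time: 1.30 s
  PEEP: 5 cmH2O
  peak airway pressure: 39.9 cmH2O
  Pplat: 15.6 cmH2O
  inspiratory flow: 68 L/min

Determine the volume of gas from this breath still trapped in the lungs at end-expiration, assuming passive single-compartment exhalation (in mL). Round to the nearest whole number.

Flow: 68 L/min ÷ 60 = 1.1333 L/s.
R = (PIP − Pplat)/V̇ = (39.9 − 15.6) / 1.1333 = 24.3/1.1333 = 21.442 cmH2O·s/L.
C = Vt/(Pplat − PEEP) = 380.0 / (15.6 − 5) = 380.0/10.6 = 35.849 mL/cmH2O.
τ = R × C = 21.442 × 0.03585 L/cmH2O = 0.7687 s.
Fraction remaining = e^(−Te/τ) = e^(−1.30/0.7687) = 0.1843.
Trapped volume = 380.0 × 0.1843 = 70.034 mL.

70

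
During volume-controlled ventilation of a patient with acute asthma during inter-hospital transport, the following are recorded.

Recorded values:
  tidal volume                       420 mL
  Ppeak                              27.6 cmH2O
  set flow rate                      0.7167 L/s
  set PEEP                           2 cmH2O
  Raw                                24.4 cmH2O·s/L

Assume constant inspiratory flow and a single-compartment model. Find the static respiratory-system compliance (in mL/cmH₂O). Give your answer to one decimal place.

51.8

Equation of motion (constant flow): PIP = Vt/C + R·V̇ + PEEP.
Vt/C = PIP − R·V̇ − PEEP = 27.6 − 24.4×0.7167 − 2 = 27.6 − 17.487 − 2 = 8.113 cmH2O.
C = Vt / 8.113 = 420 / 8.113 = 51.769 mL/cmH2O.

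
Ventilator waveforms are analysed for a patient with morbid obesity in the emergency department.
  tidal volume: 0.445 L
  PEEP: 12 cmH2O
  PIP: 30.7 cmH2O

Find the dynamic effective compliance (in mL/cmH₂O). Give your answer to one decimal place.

Dynamic compliance = Vt / (PIP − PEEP) = 445 / (30.7 − 12) = 445 / 18.7 = 23.797 mL/cmH2O.

23.8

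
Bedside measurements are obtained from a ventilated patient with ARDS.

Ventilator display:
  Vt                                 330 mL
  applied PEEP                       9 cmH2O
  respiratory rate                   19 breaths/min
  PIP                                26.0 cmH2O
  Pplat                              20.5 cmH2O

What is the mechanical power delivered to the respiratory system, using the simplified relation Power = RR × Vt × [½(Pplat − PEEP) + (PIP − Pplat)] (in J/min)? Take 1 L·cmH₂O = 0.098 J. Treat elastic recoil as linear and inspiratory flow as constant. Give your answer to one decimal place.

6.9

Per-breath work = Vt × [½(Pplat−PEEP) + (PIP−Pplat)] = 0.330 × [0.5×11.5 + 5.5] = 0.330 × 11.25 = 3.713 L·cmH2O.
Power = 19 × 3.713 = 70.547 L·cmH2O/min.
× 0.098 J/(L·cmH2O) → 6.914 J/min.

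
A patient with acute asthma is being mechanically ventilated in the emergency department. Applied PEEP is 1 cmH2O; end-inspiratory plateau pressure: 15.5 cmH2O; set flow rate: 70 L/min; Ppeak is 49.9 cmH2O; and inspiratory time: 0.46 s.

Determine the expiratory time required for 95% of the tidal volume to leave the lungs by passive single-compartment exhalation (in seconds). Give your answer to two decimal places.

Flow: 70 L/min ÷ 60 = 1.1667 L/s.
Vt = flow × Ti = 1.1667 L/s × 0.46 s × 1000 mL/L = 536.68 mL.
R = (PIP − Pplat)/V̇ = (49.9 − 15.5) / 1.1667 = 34.4/1.1667 = 29.485 cmH2O·s/L.
C = Vt/(Pplat − PEEP) = 536.68 / (15.5 − 1) = 536.68/14.5 = 37.012 mL/cmH2O.
τ = R × C = 29.485 × 0.03701 L/cmH2O = 1.091 s.
t = −τ·ln(1 − 0.95) = −1.091·ln(0.05) = 3.268 s.

3.27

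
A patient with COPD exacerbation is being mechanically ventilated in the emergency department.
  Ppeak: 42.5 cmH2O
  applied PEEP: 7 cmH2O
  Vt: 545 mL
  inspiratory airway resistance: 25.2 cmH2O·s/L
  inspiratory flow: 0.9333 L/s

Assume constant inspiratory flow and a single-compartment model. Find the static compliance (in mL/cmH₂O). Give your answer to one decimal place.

Equation of motion (constant flow): PIP = Vt/C + R·V̇ + PEEP.
Vt/C = PIP − R·V̇ − PEEP = 42.5 − 25.2×0.9333 − 7 = 42.5 − 23.519 − 7 = 11.981 cmH2O.
C = Vt / 11.981 = 545 / 11.981 = 45.489 mL/cmH2O.

45.5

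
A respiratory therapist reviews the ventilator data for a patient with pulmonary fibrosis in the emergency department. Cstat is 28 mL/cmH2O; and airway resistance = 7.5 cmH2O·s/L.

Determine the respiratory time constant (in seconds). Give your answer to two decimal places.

τ = R × C = 7.5 × 28 mL/cmH2O = 7.5 × 0.028 L/cmH2O = 0.21 s.

0.21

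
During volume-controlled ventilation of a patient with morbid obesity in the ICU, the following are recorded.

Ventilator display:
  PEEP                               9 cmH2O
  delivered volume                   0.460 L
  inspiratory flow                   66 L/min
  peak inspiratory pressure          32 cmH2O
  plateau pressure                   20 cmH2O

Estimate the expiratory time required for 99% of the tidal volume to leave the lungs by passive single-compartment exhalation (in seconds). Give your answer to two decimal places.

2.10

Flow: 66 L/min ÷ 60 = 1.1 L/s.
R = (PIP − Pplat)/V̇ = (32 − 20) / 1.1 = 12.0/1.1 = 10.909 cmH2O·s/L.
C = Vt/(Pplat − PEEP) = 460.0 / (20 − 9) = 460.0/11.0 = 41.818 mL/cmH2O.
τ = R × C = 10.909 × 0.04182 L/cmH2O = 0.4562 s.
t = −τ·ln(1 − 0.99) = −0.4562·ln(0.01) = 2.101 s.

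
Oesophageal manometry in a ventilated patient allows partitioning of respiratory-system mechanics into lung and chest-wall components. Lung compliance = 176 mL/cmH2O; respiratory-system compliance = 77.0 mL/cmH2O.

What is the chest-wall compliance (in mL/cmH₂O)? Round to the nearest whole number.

1/Ccw = 1/Crs − 1/CL.
1/Ccw = 1/77.0 − 1/176 = 0.007305.
Ccw = 136.89 mL/cmH2O.

137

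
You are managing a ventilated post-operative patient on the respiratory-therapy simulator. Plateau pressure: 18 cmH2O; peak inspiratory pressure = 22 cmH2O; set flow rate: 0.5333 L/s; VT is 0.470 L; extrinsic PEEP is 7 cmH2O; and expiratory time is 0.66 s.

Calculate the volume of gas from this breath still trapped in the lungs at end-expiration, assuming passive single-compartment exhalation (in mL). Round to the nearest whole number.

R = (PIP − Pplat)/V̇ = (22 − 18) / 0.5333 = 4.0/0.5333 = 7.5 cmH2O·s/L.
C = Vt/(Pplat − PEEP) = 470.0 / (18 − 7) = 470.0/11.0 = 42.727 mL/cmH2O.
τ = R × C = 7.5 × 0.04273 L/cmH2O = 0.3205 s.
Fraction remaining = e^(−Te/τ) = e^(−0.66/0.3205) = 0.1275.
Trapped volume = 470.0 × 0.1275 = 59.925 mL.

60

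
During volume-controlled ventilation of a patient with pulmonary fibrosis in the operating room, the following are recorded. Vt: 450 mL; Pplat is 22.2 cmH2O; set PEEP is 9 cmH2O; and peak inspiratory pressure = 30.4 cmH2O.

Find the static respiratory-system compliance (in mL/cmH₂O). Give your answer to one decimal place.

Cstat = Vt / (Pplat − PEEP) = 450 / (22.2 − 9) = 450 / 13.2 = 34.091 mL/cmH2O.

34.1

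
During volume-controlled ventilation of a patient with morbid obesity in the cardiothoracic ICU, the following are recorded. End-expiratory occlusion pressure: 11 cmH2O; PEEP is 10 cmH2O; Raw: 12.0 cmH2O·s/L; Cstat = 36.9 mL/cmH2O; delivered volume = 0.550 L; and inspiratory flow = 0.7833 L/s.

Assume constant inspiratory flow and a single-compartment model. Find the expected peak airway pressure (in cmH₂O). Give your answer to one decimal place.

35.3

Total PEEP = 11 cmH2O (set 10 + intrinsic 1); this is the baseline alveolar pressure.
Equation of motion (constant flow): PIP = Vt/C + R·V̇ + PEEP.
PIP = 550/36.9 + 12.0×0.7833 + 11 = 14.905 + 9.4 + 11 = 35.305 cmH2O.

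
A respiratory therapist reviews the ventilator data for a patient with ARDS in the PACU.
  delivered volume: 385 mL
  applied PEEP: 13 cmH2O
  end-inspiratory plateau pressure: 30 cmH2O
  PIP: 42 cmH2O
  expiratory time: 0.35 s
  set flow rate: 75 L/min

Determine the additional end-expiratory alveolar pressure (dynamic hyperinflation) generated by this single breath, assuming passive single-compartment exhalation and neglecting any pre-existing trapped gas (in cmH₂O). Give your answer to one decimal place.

3.4

Flow: 75 L/min ÷ 60 = 1.25 L/s.
R = (PIP − Pplat)/V̇ = (42 − 30) / 1.25 = 12.0/1.25 = 9.6 cmH2O·s/L.
C = Vt/(Pplat − PEEP) = 385.0 / (30 − 13) = 385.0/17.0 = 22.647 mL/cmH2O.
τ = R × C = 9.6 × 0.02265 L/cmH2O = 0.2174 s.
Fraction remaining = e^(−Te/τ) = e^(−0.35/0.2174) = 0.1999; trapped volume = 385.0 × 0.1999 = 76.962 mL.
Additional alveolar pressure from trapping ≈ V_trapped / C = 76.962 / 22.647 = 3.398 cmH2O.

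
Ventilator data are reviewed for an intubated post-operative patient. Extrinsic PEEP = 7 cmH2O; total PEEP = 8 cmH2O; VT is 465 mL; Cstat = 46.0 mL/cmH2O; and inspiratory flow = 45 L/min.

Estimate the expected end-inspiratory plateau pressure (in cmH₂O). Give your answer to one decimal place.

End-expiratory occlusion gives total PEEP = 8 cmH2O (intrinsic PEEP = 8 − 7 = 1). Use total PEEP for the elastic gradient.
Pplat = PEEPtotal + Vt / Cstat = 8 + 465 / 46.0 = 8 + 10.109 = 18.109 cmH2O.

18.1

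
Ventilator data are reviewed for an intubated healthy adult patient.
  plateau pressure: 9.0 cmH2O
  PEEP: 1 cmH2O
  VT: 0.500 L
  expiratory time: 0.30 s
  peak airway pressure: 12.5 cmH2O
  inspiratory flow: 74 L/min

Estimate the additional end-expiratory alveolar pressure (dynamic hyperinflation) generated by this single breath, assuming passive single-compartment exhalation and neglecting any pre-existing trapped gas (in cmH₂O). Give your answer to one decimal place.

Flow: 74 L/min ÷ 60 = 1.2333 L/s.
R = (PIP − Pplat)/V̇ = (12.5 − 9.0) / 1.2333 = 3.5/1.2333 = 2.838 cmH2O·s/L.
C = Vt/(Pplat − PEEP) = 500.0 / (9.0 − 1) = 500.0/8.0 = 62.5 mL/cmH2O.
τ = R × C = 2.838 × 0.0625 L/cmH2O = 0.1774 s.
Fraction remaining = e^(−Te/τ) = e^(−0.30/0.1774) = 0.1843; trapped volume = 500.0 × 0.1843 = 92.15 mL.
Additional alveolar pressure from trapping ≈ V_trapped / C = 92.15 / 62.5 = 1.474 cmH2O.

1.5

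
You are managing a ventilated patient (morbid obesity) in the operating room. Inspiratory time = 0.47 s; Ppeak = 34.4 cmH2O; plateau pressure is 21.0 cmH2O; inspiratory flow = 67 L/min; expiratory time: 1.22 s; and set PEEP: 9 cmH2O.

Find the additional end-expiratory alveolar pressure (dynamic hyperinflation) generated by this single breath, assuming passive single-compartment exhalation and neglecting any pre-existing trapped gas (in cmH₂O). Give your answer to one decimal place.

1.2

Flow: 67 L/min ÷ 60 = 1.1167 L/s.
Vt = flow × Ti = 1.1167 L/s × 0.47 s × 1000 mL/L = 524.85 mL.
R = (PIP − Pplat)/V̇ = (34.4 − 21.0) / 1.1167 = 13.4/1.1167 = 12.0 cmH2O·s/L.
C = Vt/(Pplat − PEEP) = 524.85 / (21.0 − 9) = 524.85/12.0 = 43.738 mL/cmH2O.
τ = R × C = 12.0 × 0.04374 L/cmH2O = 0.5249 s.
Fraction remaining = e^(−Te/τ) = e^(−1.22/0.5249) = 0.09786; trapped volume = 524.85 × 0.09786 = 51.362 mL.
Additional alveolar pressure from trapping ≈ V_trapped / C = 51.362 / 43.738 = 1.174 cmH2O.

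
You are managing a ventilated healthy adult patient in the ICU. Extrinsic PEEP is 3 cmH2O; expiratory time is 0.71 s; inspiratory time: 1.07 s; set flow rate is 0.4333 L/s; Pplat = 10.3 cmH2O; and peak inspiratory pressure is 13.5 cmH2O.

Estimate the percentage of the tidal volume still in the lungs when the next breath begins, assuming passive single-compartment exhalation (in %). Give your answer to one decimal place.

22.0

Vt = flow × Ti = 0.4333 L/s × 1.07 s × 1000 mL/L = 463.63 mL.
R = (PIP − Pplat)/V̇ = (13.5 − 10.3) / 0.4333 = 3.2/0.4333 = 7.385 cmH2O·s/L.
C = Vt/(Pplat − PEEP) = 463.63 / (10.3 − 3) = 463.63/7.3 = 63.511 mL/cmH2O.
τ = R × C = 7.385 × 0.06351 L/cmH2O = 0.469 s.
Fraction remaining at end-expiration = e^(−Te/τ) = e^(−0.71/0.469) = 0.2201 → 22.01%.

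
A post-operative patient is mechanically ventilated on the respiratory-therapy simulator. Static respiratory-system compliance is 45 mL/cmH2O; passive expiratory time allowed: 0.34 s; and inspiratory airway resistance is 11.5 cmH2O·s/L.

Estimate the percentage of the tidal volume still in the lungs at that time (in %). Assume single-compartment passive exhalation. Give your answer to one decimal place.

τ = R × C = 11.5 × 45 mL/cmH2O = 11.5 × 0.045 L/cmH2O = 0.5175 s.
Passive exhalation: V(t)/V₀ = e^(−t/τ) = e^(−0.34/0.5175) = 0.5184.
Fraction remaining = 0.5184 → 51.84%.

51.8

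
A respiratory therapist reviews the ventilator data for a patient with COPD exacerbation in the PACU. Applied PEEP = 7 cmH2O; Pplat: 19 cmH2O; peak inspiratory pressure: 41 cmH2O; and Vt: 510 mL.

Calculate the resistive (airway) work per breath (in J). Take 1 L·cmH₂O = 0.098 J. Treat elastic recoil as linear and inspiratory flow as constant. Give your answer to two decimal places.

1.10

With constant inspiratory flow the resistive pressure is constant at PIP − Pplat = 41 − 19 = 22.0 cmH2O, so resistive work = 22.0 × 0.510 = 11.22 L·cmH2O.
× 0.098 J/(L·cmH2O) → 1.1 J.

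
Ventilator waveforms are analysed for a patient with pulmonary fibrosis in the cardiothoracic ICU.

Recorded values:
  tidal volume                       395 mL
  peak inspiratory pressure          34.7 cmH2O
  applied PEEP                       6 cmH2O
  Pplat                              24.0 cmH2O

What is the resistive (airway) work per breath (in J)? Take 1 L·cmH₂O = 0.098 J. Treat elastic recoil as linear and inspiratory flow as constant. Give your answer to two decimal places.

With constant inspiratory flow the resistive pressure is constant at PIP − Pplat = 34.7 − 24.0 = 10.7 cmH2O, so resistive work = 10.7 × 0.395 = 4.227 L·cmH2O.
× 0.098 J/(L·cmH2O) → 0.4142 J.

0.41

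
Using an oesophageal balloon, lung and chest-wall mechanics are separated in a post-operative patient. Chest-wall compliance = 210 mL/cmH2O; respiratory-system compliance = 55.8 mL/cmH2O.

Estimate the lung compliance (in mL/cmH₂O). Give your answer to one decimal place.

1/CL = 1/Crs − 1/Ccw.
1/CL = 1/55.8 − 1/210 = 0.01316.
CL = 75.988 mL/cmH2O.

76.0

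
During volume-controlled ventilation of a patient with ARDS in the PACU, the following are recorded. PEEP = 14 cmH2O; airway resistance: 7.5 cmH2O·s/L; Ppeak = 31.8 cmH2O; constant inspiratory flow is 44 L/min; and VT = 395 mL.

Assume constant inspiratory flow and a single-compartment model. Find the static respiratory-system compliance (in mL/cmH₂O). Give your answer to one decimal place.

Flow: 44 L/min ÷ 60 = 0.7333 L/s.
Equation of motion (constant flow): PIP = Vt/C + R·V̇ + PEEP.
Vt/C = PIP − R·V̇ − PEEP = 31.8 − 7.5×0.7333 − 14 = 31.8 − 5.5 − 14 = 12.3 cmH2O.
C = Vt / 12.3 = 395 / 12.3 = 32.114 mL/cmH2O.

32.1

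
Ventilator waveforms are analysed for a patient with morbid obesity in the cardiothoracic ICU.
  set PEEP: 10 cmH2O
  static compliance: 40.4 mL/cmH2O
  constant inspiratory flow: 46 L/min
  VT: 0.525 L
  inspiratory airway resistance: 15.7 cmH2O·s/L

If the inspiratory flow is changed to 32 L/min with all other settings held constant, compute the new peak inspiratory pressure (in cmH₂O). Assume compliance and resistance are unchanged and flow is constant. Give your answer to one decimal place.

Flow: 46 L/min ÷ 60 = 0.7667 L/s.
New flow: 32 L/min ÷ 60 = 0.5333 L/s.
PIP = Vt/C + R·V̇ + PEEP (constant-flow equation of motion).
Only the resistive term changes: ΔPIP = R × ΔV̇ = 15.7 × (0.5333 − 0.7667) = 15.7 × -0.2334 = -3.664 cmH2O.
Original PIP = 525/40.4 + 15.7×0.7667 + 10 = 35.032 cmH2O; new PIP = 35.032 + (-3.664) = 31.368 cmH2O.

31.4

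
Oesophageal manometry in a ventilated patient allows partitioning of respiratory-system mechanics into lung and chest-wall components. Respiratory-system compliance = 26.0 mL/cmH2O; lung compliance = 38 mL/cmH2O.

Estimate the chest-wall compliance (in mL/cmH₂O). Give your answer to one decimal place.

82.3

1/Ccw = 1/Crs − 1/CL.
1/Ccw = 1/26.0 − 1/38 = 0.01215.
Ccw = 82.305 mL/cmH2O.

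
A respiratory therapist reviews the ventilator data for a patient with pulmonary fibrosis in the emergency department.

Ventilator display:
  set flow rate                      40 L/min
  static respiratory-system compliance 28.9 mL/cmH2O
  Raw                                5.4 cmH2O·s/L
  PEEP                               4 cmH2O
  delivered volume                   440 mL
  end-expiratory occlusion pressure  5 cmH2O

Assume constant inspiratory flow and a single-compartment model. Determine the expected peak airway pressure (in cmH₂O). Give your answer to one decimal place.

23.8

Flow: 40 L/min ÷ 60 = 0.6667 L/s.
Total PEEP = 5 cmH2O (set 4 + intrinsic 1); this is the baseline alveolar pressure.
Equation of motion (constant flow): PIP = Vt/C + R·V̇ + PEEP.
PIP = 440/28.9 + 5.4×0.6667 + 5 = 15.225 + 3.6 + 5 = 23.825 cmH2O.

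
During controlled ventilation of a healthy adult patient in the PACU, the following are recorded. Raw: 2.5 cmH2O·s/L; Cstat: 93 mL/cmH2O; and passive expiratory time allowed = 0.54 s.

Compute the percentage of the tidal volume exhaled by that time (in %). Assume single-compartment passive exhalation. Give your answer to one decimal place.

τ = R × C = 2.5 × 93 mL/cmH2O = 2.5 × 0.093 L/cmH2O = 0.2325 s.
Passive exhalation: V(t)/V₀ = e^(−t/τ) = e^(−0.54/0.2325) = 0.09802.
Fraction exhaled = 1 − 0.09802 = 0.902 → 90.2%.

90.2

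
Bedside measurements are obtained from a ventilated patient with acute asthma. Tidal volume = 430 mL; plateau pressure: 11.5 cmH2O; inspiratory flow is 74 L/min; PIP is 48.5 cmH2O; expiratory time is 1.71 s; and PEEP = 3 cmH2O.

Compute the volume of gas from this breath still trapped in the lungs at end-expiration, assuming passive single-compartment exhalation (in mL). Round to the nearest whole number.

Flow: 74 L/min ÷ 60 = 1.2333 L/s.
R = (PIP − Pplat)/V̇ = (48.5 − 11.5) / 1.2333 = 37.0/1.2333 = 30.001 cmH2O·s/L.
C = Vt/(Pplat − PEEP) = 430.0 / (11.5 − 3) = 430.0/8.5 = 50.588 mL/cmH2O.
τ = R × C = 30.001 × 0.05059 L/cmH2O = 1.518 s.
Fraction remaining = e^(−Te/τ) = e^(−1.71/1.518) = 0.3242.
Trapped volume = 430.0 × 0.3242 = 139.41 mL.

139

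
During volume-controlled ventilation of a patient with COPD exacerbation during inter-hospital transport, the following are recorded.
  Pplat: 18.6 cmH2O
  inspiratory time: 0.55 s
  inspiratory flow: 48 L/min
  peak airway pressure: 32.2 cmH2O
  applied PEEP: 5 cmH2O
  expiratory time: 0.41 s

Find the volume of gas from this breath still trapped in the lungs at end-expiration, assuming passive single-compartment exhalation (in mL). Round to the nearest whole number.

Flow: 48 L/min ÷ 60 = 0.8 L/s.
Vt = flow × Ti = 0.8 L/s × 0.55 s × 1000 mL/L = 440.0 mL.
R = (PIP − Pplat)/V̇ = (32.2 − 18.6) / 0.8 = 13.6/0.8 = 17.0 cmH2O·s/L.
C = Vt/(Pplat − PEEP) = 440.0 / (18.6 − 5) = 440.0/13.6 = 32.353 mL/cmH2O.
τ = R × C = 17.0 × 0.03235 L/cmH2O = 0.55 s.
Fraction remaining = e^(−Te/τ) = e^(−0.41/0.55) = 0.4745.
Trapped volume = 440.0 × 0.4745 = 208.78 mL.

209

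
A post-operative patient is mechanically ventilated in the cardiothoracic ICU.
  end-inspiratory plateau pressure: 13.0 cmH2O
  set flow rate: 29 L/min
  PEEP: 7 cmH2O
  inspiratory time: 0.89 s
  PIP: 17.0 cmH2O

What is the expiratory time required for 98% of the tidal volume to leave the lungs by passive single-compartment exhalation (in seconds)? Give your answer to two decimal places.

2.32

Flow: 29 L/min ÷ 60 = 0.4833 L/s.
Vt = flow × Ti = 0.4833 L/s × 0.89 s × 1000 mL/L = 430.14 mL.
R = (PIP − Pplat)/V̇ = (17.0 − 13.0) / 0.4833 = 4.0/0.4833 = 8.276 cmH2O·s/L.
C = Vt/(Pplat − PEEP) = 430.14 / (13.0 − 7) = 430.14/6.0 = 71.69 mL/cmH2O.
τ = R × C = 8.276 × 0.07169 L/cmH2O = 0.5933 s.
t = −τ·ln(1 − 0.98) = −0.5933·ln(0.02) = 2.321 s.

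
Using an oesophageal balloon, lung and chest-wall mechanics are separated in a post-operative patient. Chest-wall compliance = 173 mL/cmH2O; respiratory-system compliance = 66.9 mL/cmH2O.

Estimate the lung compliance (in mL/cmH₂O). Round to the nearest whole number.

109

1/CL = 1/Crs − 1/Ccw.
1/CL = 1/66.9 − 1/173 = 0.009167.
CL = 109.09 mL/cmH2O.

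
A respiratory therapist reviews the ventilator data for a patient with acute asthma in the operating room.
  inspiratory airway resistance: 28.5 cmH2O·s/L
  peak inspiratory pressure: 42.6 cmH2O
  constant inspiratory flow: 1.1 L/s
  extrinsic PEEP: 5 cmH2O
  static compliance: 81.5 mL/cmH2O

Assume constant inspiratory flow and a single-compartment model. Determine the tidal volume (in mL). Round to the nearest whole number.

509

Equation of motion (constant flow): PIP = Vt/C + R·V̇ + PEEP.
Vt/C = PIP − R·V̇ − PEEP = 42.6 − 31.35 − 5 = 6.25 cmH2O.
Vt = C × 6.25 = 81.5 × 6.25 = 509.38 mL.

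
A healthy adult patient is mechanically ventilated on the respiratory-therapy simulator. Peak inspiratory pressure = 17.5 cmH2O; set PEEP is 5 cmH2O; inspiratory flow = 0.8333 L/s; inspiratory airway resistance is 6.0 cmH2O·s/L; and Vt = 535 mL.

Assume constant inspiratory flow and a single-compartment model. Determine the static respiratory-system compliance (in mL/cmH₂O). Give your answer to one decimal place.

Equation of motion (constant flow): PIP = Vt/C + R·V̇ + PEEP.
Vt/C = PIP − R·V̇ − PEEP = 17.5 − 6.0×0.8333 − 5 = 17.5 − 5.0 − 5 = 7.5 cmH2O.
C = Vt / 7.5 = 535 / 7.5 = 71.333 mL/cmH2O.

71.3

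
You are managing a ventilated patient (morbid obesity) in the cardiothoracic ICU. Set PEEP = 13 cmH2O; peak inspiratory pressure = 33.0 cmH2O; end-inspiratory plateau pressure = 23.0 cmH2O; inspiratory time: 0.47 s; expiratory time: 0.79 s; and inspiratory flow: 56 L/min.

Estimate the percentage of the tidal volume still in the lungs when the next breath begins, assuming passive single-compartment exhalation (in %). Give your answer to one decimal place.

Flow: 56 L/min ÷ 60 = 0.9333 L/s.
Vt = flow × Ti = 0.9333 L/s × 0.47 s × 1000 mL/L = 438.65 mL.
R = (PIP − Pplat)/V̇ = (33.0 − 23.0) / 0.9333 = 10.0/0.9333 = 10.715 cmH2O·s/L.
C = Vt/(Pplat − PEEP) = 438.65 / (23.0 − 13) = 438.65/10.0 = 43.865 mL/cmH2O.
τ = R × C = 10.715 × 0.04387 L/cmH2O = 0.4701 s.
Fraction remaining at end-expiration = e^(−Te/τ) = e^(−0.79/0.4701) = 0.1863 → 18.63%.

18.6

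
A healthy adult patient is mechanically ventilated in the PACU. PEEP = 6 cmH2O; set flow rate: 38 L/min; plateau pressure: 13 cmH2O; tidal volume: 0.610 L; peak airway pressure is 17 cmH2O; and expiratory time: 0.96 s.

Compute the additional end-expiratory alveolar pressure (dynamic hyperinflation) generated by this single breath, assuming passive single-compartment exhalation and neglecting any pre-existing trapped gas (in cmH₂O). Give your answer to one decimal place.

1.2

Flow: 38 L/min ÷ 60 = 0.6333 L/s.
R = (PIP − Pplat)/V̇ = (17 − 13) / 0.6333 = 4.0/0.6333 = 6.316 cmH2O·s/L.
C = Vt/(Pplat − PEEP) = 610.0 / (13 − 6) = 610.0/7.0 = 87.143 mL/cmH2O.
τ = R × C = 6.316 × 0.08714 L/cmH2O = 0.5504 s.
Fraction remaining = e^(−Te/τ) = e^(−0.96/0.5504) = 0.1748; trapped volume = 610.0 × 0.1748 = 106.63 mL.
Additional alveolar pressure from trapping ≈ V_trapped / C = 106.63 / 87.143 = 1.224 cmH2O.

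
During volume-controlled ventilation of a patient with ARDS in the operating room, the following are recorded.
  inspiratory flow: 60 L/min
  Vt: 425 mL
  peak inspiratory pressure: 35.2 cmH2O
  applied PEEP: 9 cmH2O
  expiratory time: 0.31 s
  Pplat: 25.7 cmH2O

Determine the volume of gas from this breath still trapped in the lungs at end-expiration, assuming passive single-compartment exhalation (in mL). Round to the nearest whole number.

118

Flow: 60 L/min ÷ 60 = 1 L/s.
R = (PIP − Pplat)/V̇ = (35.2 − 25.7) / 1 = 9.5/1 = 9.5 cmH2O·s/L.
C = Vt/(Pplat − PEEP) = 425.0 / (25.7 − 9) = 425.0/16.7 = 25.449 mL/cmH2O.
τ = R × C = 9.5 × 0.02545 L/cmH2O = 0.2418 s.
Fraction remaining = e^(−Te/τ) = e^(−0.31/0.2418) = 0.2775.
Trapped volume = 425.0 × 0.2775 = 117.94 mL.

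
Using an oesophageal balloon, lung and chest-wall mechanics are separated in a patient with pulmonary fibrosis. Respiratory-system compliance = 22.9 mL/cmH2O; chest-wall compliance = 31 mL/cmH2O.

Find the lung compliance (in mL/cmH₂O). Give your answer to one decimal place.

87.6

1/CL = 1/Crs − 1/Ccw.
1/CL = 1/22.9 − 1/31 = 0.01141.
CL = 87.642 mL/cmH2O.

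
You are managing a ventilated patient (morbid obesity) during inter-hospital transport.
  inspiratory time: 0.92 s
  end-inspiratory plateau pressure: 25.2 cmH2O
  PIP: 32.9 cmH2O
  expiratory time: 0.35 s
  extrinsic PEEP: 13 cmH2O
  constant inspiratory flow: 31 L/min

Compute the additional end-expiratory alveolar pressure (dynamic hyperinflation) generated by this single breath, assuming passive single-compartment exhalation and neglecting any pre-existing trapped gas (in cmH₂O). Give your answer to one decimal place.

6.7

Flow: 31 L/min ÷ 60 = 0.5167 L/s.
Vt = flow × Ti = 0.5167 L/s × 0.92 s × 1000 mL/L = 475.36 mL.
R = (PIP − Pplat)/V̇ = (32.9 − 25.2) / 0.5167 = 7.7/0.5167 = 14.902 cmH2O·s/L.
C = Vt/(Pplat − PEEP) = 475.36 / (25.2 − 13) = 475.36/12.2 = 38.964 mL/cmH2O.
τ = R × C = 14.902 × 0.03896 L/cmH2O = 0.5806 s.
Fraction remaining = e^(−Te/τ) = e^(−0.35/0.5806) = 0.5473; trapped volume = 475.36 × 0.5473 = 260.16 mL.
Additional alveolar pressure from trapping ≈ V_trapped / C = 260.16 / 38.964 = 6.677 cmH2O.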